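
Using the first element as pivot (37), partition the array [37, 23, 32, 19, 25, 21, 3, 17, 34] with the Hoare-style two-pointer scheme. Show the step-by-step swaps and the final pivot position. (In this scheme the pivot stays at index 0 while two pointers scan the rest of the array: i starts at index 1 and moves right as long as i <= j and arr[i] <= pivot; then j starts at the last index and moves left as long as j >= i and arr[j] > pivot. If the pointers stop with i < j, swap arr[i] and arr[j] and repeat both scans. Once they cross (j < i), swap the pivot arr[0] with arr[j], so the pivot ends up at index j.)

Hoare-style two-pointer partition with pivot = 37:

Initial array: [37, 23, 32, 19, 25, 21, 3, 17, 34]

Pointers start at i = 1, j = 8.
i ends at 9, j ends at 8: the pointers have crossed (j < i), so scanning stops.

Swap pivot arr[0] with arr[8] to place pivot at position 8: [34, 23, 32, 19, 25, 21, 3, 17, 37]
Pivot position: 8

After partitioning with pivot 37, the array becomes [34, 23, 32, 19, 25, 21, 3, 17, 37]. The pivot is placed at index 8. All elements to the left of the pivot are <= 37, and all elements to the right are > 37.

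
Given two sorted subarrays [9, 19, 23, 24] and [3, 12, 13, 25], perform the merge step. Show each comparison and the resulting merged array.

Merging process:

Compare 9 vs 3: take 3 from right. Merged: [3]
Compare 9 vs 12: take 9 from left. Merged: [3, 9]
Compare 19 vs 12: take 12 from right. Merged: [3, 9, 12]
Compare 19 vs 13: take 13 from right. Merged: [3, 9, 12, 13]
Compare 19 vs 25: take 19 from left. Merged: [3, 9, 12, 13, 19]
Compare 23 vs 25: take 23 from left. Merged: [3, 9, 12, 13, 19, 23]
Compare 24 vs 25: take 24 from left. Merged: [3, 9, 12, 13, 19, 23, 24]
Append remaining from right: [25]. Merged: [3, 9, 12, 13, 19, 23, 24, 25]

Final merged array: [3, 9, 12, 13, 19, 23, 24, 25]
Total comparisons: 7

The merged array is [3, 9, 12, 13, 19, 23, 24, 25], requiring 7 comparisons. The merge step runs in O(n) time where n is the total number of elements.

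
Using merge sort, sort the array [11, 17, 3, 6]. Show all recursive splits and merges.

Merge sort trace:

Split: [11, 17, 3, 6] -> [11, 17] and [3, 6]
  Split: [11, 17] -> [11] and [17]
  Merge: [11] + [17] -> [11, 17]
  Split: [3, 6] -> [3] and [6]
  Merge: [3] + [6] -> [3, 6]
Merge: [11, 17] + [3, 6] -> [3, 6, 11, 17]

Final sorted array: [3, 6, 11, 17]

The merge sort proceeds by recursively splitting the array and merging sorted halves.
After all merges, the sorted array is [3, 6, 11, 17].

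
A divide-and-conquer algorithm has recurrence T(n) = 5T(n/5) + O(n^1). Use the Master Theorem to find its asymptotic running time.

Master Theorem for T(n) = 5T(n/5) + O(n^1):

a = 5, b = 5, c = 1
log_b(a) = log_5(5) = 1.0000

Case 2: c = 1 = log_5(5) = 1.0000
T(n) = O(n^1 log n) = O(n log n)

For T(n) = 5T(n/5) + O(n^1): log_5(5) = 1.0000. This is Case 2 of the Master Theorem (c = log_b(a), equal work at all levels), giving O(n log n).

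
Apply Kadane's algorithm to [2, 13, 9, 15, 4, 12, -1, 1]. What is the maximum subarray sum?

Using Kadane's algorithm on [2, 13, 9, 15, 4, 12, -1, 1]:

Scanning through the array:
Position 1 (value 13): max_ending_here = 15, max_so_far = 15
Position 2 (value 9): max_ending_here = 24, max_so_far = 24
Position 3 (value 15): max_ending_here = 39, max_so_far = 39
Position 4 (value 4): max_ending_here = 43, max_so_far = 43
Position 5 (value 12): max_ending_here = 55, max_so_far = 55
Position 6 (value -1): max_ending_here = 54, max_so_far = 55
Position 7 (value 1): max_ending_here = 55, max_so_far = 55

Maximum subarray: [2, 13, 9, 15, 4, 12]
Maximum sum: 55

The maximum subarray is [2, 13, 9, 15, 4, 12] with sum 55. This subarray runs from index 0 to index 5.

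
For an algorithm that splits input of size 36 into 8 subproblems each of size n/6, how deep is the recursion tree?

For divide and conquer with division factor 6:

Problem sizes at each level:
Level 0: 36
Level 1: 6
Level 2: 1

The root is level 0 and the size-1 base case is level 2 (the tree spans levels 0 through 2, i.e. 3 levels counting the root), so the depth is the number of divisions: log_6(36) = 2

The recursion tree depth is log_6(36) = 2. At each level, the problem size is divided by 6, so it takes 2 divisions to reduce to a base case of size 1. The algorithm makes 8 recursive calls at each level.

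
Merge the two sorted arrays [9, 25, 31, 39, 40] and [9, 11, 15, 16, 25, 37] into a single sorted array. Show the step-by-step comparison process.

Merging process:

Compare 9 vs 9: take 9 from left. Merged: [9]
Compare 25 vs 9: take 9 from right. Merged: [9, 9]
Compare 25 vs 11: take 11 from right. Merged: [9, 9, 11]
Compare 25 vs 15: take 15 from right. Merged: [9, 9, 11, 15]
Compare 25 vs 16: take 16 from right. Merged: [9, 9, 11, 15, 16]
Compare 25 vs 25: take 25 from left. Merged: [9, 9, 11, 15, 16, 25]
Compare 31 vs 25: take 25 from right. Merged: [9, 9, 11, 15, 16, 25, 25]
Compare 31 vs 37: take 31 from left. Merged: [9, 9, 11, 15, 16, 25, 25, 31]
Compare 39 vs 37: take 37 from right. Merged: [9, 9, 11, 15, 16, 25, 25, 31, 37]
Append remaining from left: [39, 40]. Merged: [9, 9, 11, 15, 16, 25, 25, 31, 37, 39, 40]

Final merged array: [9, 9, 11, 15, 16, 25, 25, 31, 37, 39, 40]
Total comparisons: 9

The merged array is [9, 9, 11, 15, 16, 25, 25, 31, 37, 39, 40], requiring 9 comparisons. The merge step runs in O(n) time where n is the total number of elements.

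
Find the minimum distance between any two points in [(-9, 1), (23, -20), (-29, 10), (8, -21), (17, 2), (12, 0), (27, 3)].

Computing all pairwise distances among 7 points:

d((-9, 1), (23, -20)) = 38.2753
d((-9, 1), (-29, 10)) = 21.9317
d((-9, 1), (8, -21)) = 27.8029
d((-9, 1), (17, 2)) = 26.0192
d((-9, 1), (12, 0)) = 21.0238
d((-9, 1), (27, 3)) = 36.0555
d((23, -20), (-29, 10)) = 60.0333
d((23, -20), (8, -21)) = 15.0333
d((23, -20), (17, 2)) = 22.8035
d((23, -20), (12, 0)) = 22.8254
d((23, -20), (27, 3)) = 23.3452
d((-29, 10), (8, -21)) = 48.2701
d((-29, 10), (17, 2)) = 46.6905
d((-29, 10), (12, 0)) = 42.2019
d((-29, 10), (27, 3)) = 56.4358
d((8, -21), (17, 2)) = 24.6982
d((8, -21), (12, 0)) = 21.3776
d((8, -21), (27, 3)) = 30.6105
d((17, 2), (12, 0)) = 5.3852 <-- minimum
d((17, 2), (27, 3)) = 10.0499
d((12, 0), (27, 3)) = 15.2971

Closest pair: (17, 2) and (12, 0) with distance 5.3852

The closest pair is (17, 2) and (12, 0) with Euclidean distance 5.3852. For 7 points, brute-force pairwise comparison is shown above. For large n, the divide-and-conquer algorithm (sort by x, recurse on halves, check the dividing strip) achieves O(n log n).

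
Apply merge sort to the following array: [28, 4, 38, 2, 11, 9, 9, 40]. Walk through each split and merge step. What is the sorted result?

Merge sort trace:

Split: [28, 4, 38, 2, 11, 9, 9, 40] -> [28, 4, 38, 2] and [11, 9, 9, 40]
  Split: [28, 4, 38, 2] -> [28, 4] and [38, 2]
    Split: [28, 4] -> [28] and [4]
    Merge: [28] + [4] -> [4, 28]
    Split: [38, 2] -> [38] and [2]
    Merge: [38] + [2] -> [2, 38]
  Merge: [4, 28] + [2, 38] -> [2, 4, 28, 38]
  Split: [11, 9, 9, 40] -> [11, 9] and [9, 40]
    Split: [11, 9] -> [11] and [9]
    Merge: [11] + [9] -> [9, 11]
    Split: [9, 40] -> [9] and [40]
    Merge: [9] + [40] -> [9, 40]
  Merge: [9, 11] + [9, 40] -> [9, 9, 11, 40]
Merge: [2, 4, 28, 38] + [9, 9, 11, 40] -> [2, 4, 9, 9, 11, 28, 38, 40]

Final sorted array: [2, 4, 9, 9, 11, 28, 38, 40]

The merge sort proceeds by recursively splitting the array and merging sorted halves.
After all merges, the sorted array is [2, 4, 9, 9, 11, 28, 38, 40].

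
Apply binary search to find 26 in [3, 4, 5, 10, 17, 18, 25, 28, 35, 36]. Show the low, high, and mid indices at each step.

Binary search for 26 in [3, 4, 5, 10, 17, 18, 25, 28, 35, 36]:

lo=0, hi=9, mid=4, arr[mid]=17 -> 17 < 26, search right half
lo=5, hi=9, mid=7, arr[mid]=28 -> 28 > 26, search left half
lo=5, hi=6, mid=5, arr[mid]=18 -> 18 < 26, search right half
lo=6, hi=6, mid=6, arr[mid]=25 -> 25 < 26, search right half
lo=7 > hi=6, target 26 not found

Binary search determines that 26 is not in the array after 4 comparisons. The search space was exhausted without finding the target.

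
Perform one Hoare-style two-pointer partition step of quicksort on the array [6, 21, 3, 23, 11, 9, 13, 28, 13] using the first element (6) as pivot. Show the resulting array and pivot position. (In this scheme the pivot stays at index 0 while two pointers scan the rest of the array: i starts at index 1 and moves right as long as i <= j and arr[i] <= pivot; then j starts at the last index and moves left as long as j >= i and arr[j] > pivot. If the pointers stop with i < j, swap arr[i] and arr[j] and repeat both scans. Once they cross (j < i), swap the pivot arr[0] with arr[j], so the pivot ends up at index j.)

Hoare-style two-pointer partition with pivot = 6:

Initial array: [6, 21, 3, 23, 11, 9, 13, 28, 13]

Pointers start at i = 1, j = 8.
i stops at index 1 (arr[1]=21 > 6), j stops at index 2 (arr[2]=3 <= 6): swap arr[1] and arr[2], array becomes [6, 3, 21, 23, 11, 9, 13, 28, 13]
i ends at 2, j ends at 1: the pointers have crossed (j < i), so scanning stops.

Swap pivot arr[0] with arr[1] to place pivot at position 1: [3, 6, 21, 23, 11, 9, 13, 28, 13]
Pivot position: 1

After partitioning with pivot 6, the array becomes [3, 6, 21, 23, 11, 9, 13, 28, 13]. The pivot is placed at index 1. All elements to the left of the pivot are <= 6, and all elements to the right are > 6.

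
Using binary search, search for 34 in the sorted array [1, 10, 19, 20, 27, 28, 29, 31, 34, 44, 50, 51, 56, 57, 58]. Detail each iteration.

Binary search for 34 in [1, 10, 19, 20, 27, 28, 29, 31, 34, 44, 50, 51, 56, 57, 58]:

lo=0, hi=14, mid=7, arr[mid]=31 -> 31 < 34, search right half
lo=8, hi=14, mid=11, arr[mid]=51 -> 51 > 34, search left half
lo=8, hi=10, mid=9, arr[mid]=44 -> 44 > 34, search left half
lo=8, hi=8, mid=8, arr[mid]=34 -> Found target at index 8!

Binary search finds 34 at index 8 after 4 comparisons. The search repeatedly halves the search space by comparing with the middle element.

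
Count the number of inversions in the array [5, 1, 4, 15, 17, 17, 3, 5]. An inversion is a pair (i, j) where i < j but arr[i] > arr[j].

Finding inversions in [5, 1, 4, 15, 17, 17, 3, 5]:

(0, 1): arr[0]=5 > arr[1]=1
(0, 2): arr[0]=5 > arr[2]=4
(0, 6): arr[0]=5 > arr[6]=3
(2, 6): arr[2]=4 > arr[6]=3
(3, 6): arr[3]=15 > arr[6]=3
(3, 7): arr[3]=15 > arr[7]=5
(4, 6): arr[4]=17 > arr[6]=3
(4, 7): arr[4]=17 > arr[7]=5
(5, 6): arr[5]=17 > arr[6]=3
(5, 7): arr[5]=17 > arr[7]=5

Total inversions: 10

The array has 10 inversion(s): (0,1), (0,2), (0,6), (2,6), (3,6), (3,7), (4,6), (4,7), (5,6), (5,7). Each pair (i,j) satisfies i < j and arr[i] > arr[j].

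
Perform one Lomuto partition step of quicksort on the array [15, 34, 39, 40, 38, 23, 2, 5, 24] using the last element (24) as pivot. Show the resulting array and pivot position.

Lomuto partition with pivot = 24:

Initial array: [15, 34, 39, 40, 38, 23, 2, 5, 24]

arr[0]=15 <= 24: swap with position 0, array becomes [15, 34, 39, 40, 38, 23, 2, 5, 24]
arr[1]=34 > 24: no swap
arr[2]=39 > 24: no swap
arr[3]=40 > 24: no swap
arr[4]=38 > 24: no swap
arr[5]=23 <= 24: swap with position 1, array becomes [15, 23, 39, 40, 38, 34, 2, 5, 24]
arr[6]=2 <= 24: swap with position 2, array becomes [15, 23, 2, 40, 38, 34, 39, 5, 24]
arr[7]=5 <= 24: swap with position 3, array becomes [15, 23, 2, 5, 38, 34, 39, 40, 24]

Place pivot at position 4: [15, 23, 2, 5, 24, 34, 39, 40, 38]
Pivot position: 4

After partitioning with pivot 24, the array becomes [15, 23, 2, 5, 24, 34, 39, 40, 38]. The pivot is placed at index 4. All elements to the left of the pivot are <= 24, and all elements to the right are > 24.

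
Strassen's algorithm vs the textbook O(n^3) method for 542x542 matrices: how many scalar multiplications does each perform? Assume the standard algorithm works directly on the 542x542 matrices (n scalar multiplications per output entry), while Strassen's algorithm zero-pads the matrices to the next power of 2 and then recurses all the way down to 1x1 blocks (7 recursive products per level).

Matrix multiplication for 542x542 matrices:

Strassen's algorithm requires power-of-2 dimensions. Pad 542x542 to 1024x1024 (next power of 2).

Standard algorithm: 542^3 = 159220088 multiplications
Strassen's algorithm: 7^(log2(1024)) = 7^10 = 282475249 multiplications
Difference: 159220088 - 282475249 = -123255161 (Strassen uses MORE here due to padding overhead — for small or just-over-power-of-2 n, padding can outweigh the per-level savings)

Standard: 159220088 multiplications (542^3). Strassen: 282475249 multiplications (7^10, after padding to 1024x1024). Strassen reduces 8 recursive multiplications to 7 at each level.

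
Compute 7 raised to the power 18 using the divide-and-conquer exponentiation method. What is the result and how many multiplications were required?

Computing 7^18 by squaring (build up from 7^1; each line after the first costs one multiplication):

7^1 = 7
7^2 = (7^1)^2 = 7^2 = 49
7^4 = (7^2)^2 = 49^2 = 2401
7^8 = (7^4)^2 = 2401^2 = 5764801
7^9 = 7 * 7^8 = 7 * 5764801 = 40353607
7^18 = (7^9)^2 = 40353607^2 = 1628413597910449

Result: 1628413597910449
Multiplications needed: 5 (5 lines after 7^1)

7^18 = 1628413597910449. Using exponentiation by squaring, this requires 5 multiplications. The key idea: if the exponent is even, square the half-power; if odd, multiply by the base once.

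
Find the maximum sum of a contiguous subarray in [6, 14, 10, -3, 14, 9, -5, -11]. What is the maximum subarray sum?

Using Kadane's algorithm on [6, 14, 10, -3, 14, 9, -5, -11]:

Scanning through the array:
Position 1 (value 14): max_ending_here = 20, max_so_far = 20
Position 2 (value 10): max_ending_here = 30, max_so_far = 30
Position 3 (value -3): max_ending_here = 27, max_so_far = 30
Position 4 (value 14): max_ending_here = 41, max_so_far = 41
Position 5 (value 9): max_ending_here = 50, max_so_far = 50
Position 6 (value -5): max_ending_here = 45, max_so_far = 50
Position 7 (value -11): max_ending_here = 34, max_so_far = 50

Maximum subarray: [6, 14, 10, -3, 14, 9]
Maximum sum: 50

The maximum subarray is [6, 14, 10, -3, 14, 9] with sum 50. This subarray runs from index 0 to index 5.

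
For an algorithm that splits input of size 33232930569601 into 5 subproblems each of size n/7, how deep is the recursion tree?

For divide and conquer with division factor 7:

Problem sizes at each level:
Level 0: 33232930569601
Level 1: 4747561509943
Level 2: 678223072849
Level 3: 96889010407
Level 4: 13841287201
Level 5: 1977326743
Level 6: 282475249
Level 7: 40353607
Level 8: 5764801
Level 9: 823543
Level 10: 117649
Level 11: 16807
Level 12: 2401
Level 13: 343
Level 14: 49
Level 15: 7
Level 16: 1

The root is level 0 and the size-1 base case is level 16 (the tree spans levels 0 through 16, i.e. 17 levels counting the root), so the depth is the number of divisions: log_7(33232930569601) = 16

The recursion tree depth is log_7(33232930569601) = 16. At each level, the problem size is divided by 7, so it takes 16 divisions to reduce to a base case of size 1. The algorithm makes 5 recursive calls at each level.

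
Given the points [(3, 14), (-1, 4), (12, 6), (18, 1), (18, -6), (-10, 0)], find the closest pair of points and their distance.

Computing all pairwise distances among 6 points:

d((3, 14), (-1, 4)) = 10.7703
d((3, 14), (12, 6)) = 12.0416
d((3, 14), (18, 1)) = 19.8494
d((3, 14), (18, -6)) = 25.0
d((3, 14), (-10, 0)) = 19.105
d((-1, 4), (12, 6)) = 13.1529
d((-1, 4), (18, 1)) = 19.2354
d((-1, 4), (18, -6)) = 21.4709
d((-1, 4), (-10, 0)) = 9.8489
d((12, 6), (18, 1)) = 7.8102
d((12, 6), (18, -6)) = 13.4164
d((12, 6), (-10, 0)) = 22.8035
d((18, 1), (18, -6)) = 7.0 <-- minimum
d((18, 1), (-10, 0)) = 28.0179
d((18, -6), (-10, 0)) = 28.6356

Closest pair: (18, 1) and (18, -6) with distance 7.0

The closest pair is (18, 1) and (18, -6) with Euclidean distance 7.0. For 6 points, brute-force pairwise comparison is shown above. For large n, the divide-and-conquer algorithm (sort by x, recurse on halves, check the dividing strip) achieves O(n log n).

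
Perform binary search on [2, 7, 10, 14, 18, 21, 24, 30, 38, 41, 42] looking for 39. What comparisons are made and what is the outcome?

Binary search for 39 in [2, 7, 10, 14, 18, 21, 24, 30, 38, 41, 42]:

lo=0, hi=10, mid=5, arr[mid]=21 -> 21 < 39, search right half
lo=6, hi=10, mid=8, arr[mid]=38 -> 38 < 39, search right half
lo=9, hi=10, mid=9, arr[mid]=41 -> 41 > 39, search left half
lo=9 > hi=8, target 39 not found

Binary search determines that 39 is not in the array after 3 comparisons. The search space was exhausted without finding the target.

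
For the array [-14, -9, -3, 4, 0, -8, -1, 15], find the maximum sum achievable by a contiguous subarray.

Using Kadane's algorithm on [-14, -9, -3, 4, 0, -8, -1, 15]:

Scanning through the array:
Position 1 (value -9): max_ending_here = -9, max_so_far = -9
Position 2 (value -3): max_ending_here = -3, max_so_far = -3
Position 3 (value 4): max_ending_here = 4, max_so_far = 4
Position 4 (value 0): max_ending_here = 4, max_so_far = 4
Position 5 (value -8): max_ending_here = -4, max_so_far = 4
Position 6 (value -1): max_ending_here = -1, max_so_far = 4
Position 7 (value 15): max_ending_here = 15, max_so_far = 15

Maximum subarray: [15]
Maximum sum: 15

The maximum subarray is [15] with sum 15. This subarray runs from index 7 to index 7.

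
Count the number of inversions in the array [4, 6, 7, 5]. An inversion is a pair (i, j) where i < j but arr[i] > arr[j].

Finding inversions in [4, 6, 7, 5]:

(1, 3): arr[1]=6 > arr[3]=5
(2, 3): arr[2]=7 > arr[3]=5

Total inversions: 2

The array has 2 inversion(s): (1,3), (2,3). Each pair (i,j) satisfies i < j and arr[i] > arr[j].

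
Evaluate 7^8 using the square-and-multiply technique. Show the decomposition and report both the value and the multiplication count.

Computing 7^8 by squaring (build up from 7^1; each line after the first costs one multiplication):

7^1 = 7
7^2 = (7^1)^2 = 7^2 = 49
7^4 = (7^2)^2 = 49^2 = 2401
7^8 = (7^4)^2 = 2401^2 = 5764801

Result: 5764801
Multiplications needed: 3 (3 lines after 7^1)

7^8 = 5764801. Using exponentiation by squaring, this requires 3 multiplications. The key idea: if the exponent is even, square the half-power; if odd, multiply by the base once.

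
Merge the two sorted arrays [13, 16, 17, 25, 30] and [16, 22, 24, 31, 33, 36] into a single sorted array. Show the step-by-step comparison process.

Merging process:

Compare 13 vs 16: take 13 from left. Merged: [13]
Compare 16 vs 16: take 16 from left. Merged: [13, 16]
Compare 17 vs 16: take 16 from right. Merged: [13, 16, 16]
Compare 17 vs 22: take 17 from left. Merged: [13, 16, 16, 17]
Compare 25 vs 22: take 22 from right. Merged: [13, 16, 16, 17, 22]
Compare 25 vs 24: take 24 from right. Merged: [13, 16, 16, 17, 22, 24]
Compare 25 vs 31: take 25 from left. Merged: [13, 16, 16, 17, 22, 24, 25]
Compare 30 vs 31: take 30 from left. Merged: [13, 16, 16, 17, 22, 24, 25, 30]
Append remaining from right: [31, 33, 36]. Merged: [13, 16, 16, 17, 22, 24, 25, 30, 31, 33, 36]

Final merged array: [13, 16, 16, 17, 22, 24, 25, 30, 31, 33, 36]
Total comparisons: 8

The merged array is [13, 16, 16, 17, 22, 24, 25, 30, 31, 33, 36], requiring 8 comparisons. The merge step runs in O(n) time where n is the total number of elements.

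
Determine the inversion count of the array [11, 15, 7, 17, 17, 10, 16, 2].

Finding inversions in [11, 15, 7, 17, 17, 10, 16, 2]:

(0, 2): arr[0]=11 > arr[2]=7
(0, 5): arr[0]=11 > arr[5]=10
(0, 7): arr[0]=11 > arr[7]=2
(1, 2): arr[1]=15 > arr[2]=7
(1, 5): arr[1]=15 > arr[5]=10
(1, 7): arr[1]=15 > arr[7]=2
(2, 7): arr[2]=7 > arr[7]=2
(3, 5): arr[3]=17 > arr[5]=10
(3, 6): arr[3]=17 > arr[6]=16
(3, 7): arr[3]=17 > arr[7]=2
(4, 5): arr[4]=17 > arr[5]=10
(4, 6): arr[4]=17 > arr[6]=16
(4, 7): arr[4]=17 > arr[7]=2
(5, 7): arr[5]=10 > arr[7]=2
(6, 7): arr[6]=16 > arr[7]=2

Total inversions: 15

The array has 15 inversion(s): (0,2), (0,5), (0,7), (1,2), (1,5), (1,7), (2,7), (3,5), (3,6), (3,7), (4,5), (4,6), (4,7), (5,7), (6,7). Each pair (i,j) satisfies i < j and arr[i] > arr[j].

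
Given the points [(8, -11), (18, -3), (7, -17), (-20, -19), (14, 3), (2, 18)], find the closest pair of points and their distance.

Computing all pairwise distances among 6 points:

d((8, -11), (18, -3)) = 12.8062
d((8, -11), (7, -17)) = 6.0828 <-- minimum
d((8, -11), (-20, -19)) = 29.1204
d((8, -11), (14, 3)) = 15.2315
d((8, -11), (2, 18)) = 29.6142
d((18, -3), (7, -17)) = 17.8045
d((18, -3), (-20, -19)) = 41.2311
d((18, -3), (14, 3)) = 7.2111
d((18, -3), (2, 18)) = 26.4008
d((7, -17), (-20, -19)) = 27.074
d((7, -17), (14, 3)) = 21.1896
d((7, -17), (2, 18)) = 35.3553
d((-20, -19), (14, 3)) = 40.4969
d((-20, -19), (2, 18)) = 43.0465
d((14, 3), (2, 18)) = 19.2094

Closest pair: (8, -11) and (7, -17) with distance 6.0828

The closest pair is (8, -11) and (7, -17) with Euclidean distance 6.0828. For 6 points, brute-force pairwise comparison is shown above. For large n, the divide-and-conquer algorithm (sort by x, recurse on halves, check the dividing strip) achieves O(n log n).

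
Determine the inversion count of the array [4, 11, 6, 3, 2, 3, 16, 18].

Finding inversions in [4, 11, 6, 3, 2, 3, 16, 18]:

(0, 3): arr[0]=4 > arr[3]=3
(0, 4): arr[0]=4 > arr[4]=2
(0, 5): arr[0]=4 > arr[5]=3
(1, 2): arr[1]=11 > arr[2]=6
(1, 3): arr[1]=11 > arr[3]=3
(1, 4): arr[1]=11 > arr[4]=2
(1, 5): arr[1]=11 > arr[5]=3
(2, 3): arr[2]=6 > arr[3]=3
(2, 4): arr[2]=6 > arr[4]=2
(2, 5): arr[2]=6 > arr[5]=3
(3, 4): arr[3]=3 > arr[4]=2

Total inversions: 11

The array has 11 inversion(s): (0,3), (0,4), (0,5), (1,2), (1,3), (1,4), (1,5), (2,3), (2,4), (2,5), (3,4). Each pair (i,j) satisfies i < j and arr[i] > arr[j].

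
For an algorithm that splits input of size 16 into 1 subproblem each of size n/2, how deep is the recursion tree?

For divide and conquer with division factor 2:

Problem sizes at each level:
Level 0: 16
Level 1: 8
Level 2: 4
Level 3: 2
Level 4: 1

The root is level 0 and the size-1 base case is level 4 (the tree spans levels 0 through 4, i.e. 5 levels counting the root), so the depth is the number of divisions: log_2(16) = 4

The recursion tree depth is log_2(16) = 4. At each level, the problem size is divided by 2, so it takes 4 divisions to reduce to a base case of size 1. The algorithm makes 1 recursive call at each level.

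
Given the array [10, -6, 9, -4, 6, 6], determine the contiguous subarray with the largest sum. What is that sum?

Using Kadane's algorithm on [10, -6, 9, -4, 6, 6]:

Scanning through the array:
Position 1 (value -6): max_ending_here = 4, max_so_far = 10
Position 2 (value 9): max_ending_here = 13, max_so_far = 13
Position 3 (value -4): max_ending_here = 9, max_so_far = 13
Position 4 (value 6): max_ending_here = 15, max_so_far = 15
Position 5 (value 6): max_ending_here = 21, max_so_far = 21

Maximum subarray: [10, -6, 9, -4, 6, 6]
Maximum sum: 21

The maximum subarray is [10, -6, 9, -4, 6, 6] with sum 21. This subarray runs from index 0 to index 5.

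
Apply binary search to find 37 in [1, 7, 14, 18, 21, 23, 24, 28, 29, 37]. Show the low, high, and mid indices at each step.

Binary search for 37 in [1, 7, 14, 18, 21, 23, 24, 28, 29, 37]:

lo=0, hi=9, mid=4, arr[mid]=21 -> 21 < 37, search right half
lo=5, hi=9, mid=7, arr[mid]=28 -> 28 < 37, search right half
lo=8, hi=9, mid=8, arr[mid]=29 -> 29 < 37, search right half
lo=9, hi=9, mid=9, arr[mid]=37 -> Found target at index 9!

Binary search finds 37 at index 9 after 4 comparisons. The search repeatedly halves the search space by comparing with the middle element.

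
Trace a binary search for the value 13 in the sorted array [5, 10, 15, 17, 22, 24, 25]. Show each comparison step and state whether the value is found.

Binary search for 13 in [5, 10, 15, 17, 22, 24, 25]:

lo=0, hi=6, mid=3, arr[mid]=17 -> 17 > 13, search left half
lo=0, hi=2, mid=1, arr[mid]=10 -> 10 < 13, search right half
lo=2, hi=2, mid=2, arr[mid]=15 -> 15 > 13, search left half
lo=2 > hi=1, target 13 not found

Binary search determines that 13 is not in the array after 3 comparisons. The search space was exhausted without finding the target.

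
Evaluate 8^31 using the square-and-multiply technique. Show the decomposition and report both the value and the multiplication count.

Computing 8^31 by squaring (build up from 8^1; each line after the first costs one multiplication):

8^1 = 8
8^2 = (8^1)^2 = 8^2 = 64
8^3 = 8 * 8^2 = 8 * 64 = 512
8^6 = (8^3)^2 = 512^2 = 262144
8^7 = 8 * 8^6 = 8 * 262144 = 2097152
8^14 = (8^7)^2 = 2097152^2 = 4398046511104
8^15 = 8 * 8^14 = 8 * 4398046511104 = 35184372088832
8^30 = (8^15)^2 = 35184372088832^2 = 1237940039285380274899124224
8^31 = 8 * 8^30 = 8 * 1237940039285380274899124224 = 9903520314283042199192993792

Result: 9903520314283042199192993792
Multiplications needed: 8 (8 lines after 8^1)

8^31 = 9903520314283042199192993792. Using exponentiation by squaring, this requires 8 multiplications. The key idea: if the exponent is even, square the half-power; if odd, multiply by the base once.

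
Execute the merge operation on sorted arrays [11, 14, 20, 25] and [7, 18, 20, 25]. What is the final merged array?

Merging process:

Compare 11 vs 7: take 7 from right. Merged: [7]
Compare 11 vs 18: take 11 from left. Merged: [7, 11]
Compare 14 vs 18: take 14 from left. Merged: [7, 11, 14]
Compare 20 vs 18: take 18 from right. Merged: [7, 11, 14, 18]
Compare 20 vs 20: take 20 from left. Merged: [7, 11, 14, 18, 20]
Compare 25 vs 20: take 20 from right. Merged: [7, 11, 14, 18, 20, 20]
Compare 25 vs 25: take 25 from left. Merged: [7, 11, 14, 18, 20, 20, 25]
Append remaining from right: [25]. Merged: [7, 11, 14, 18, 20, 20, 25, 25]

Final merged array: [7, 11, 14, 18, 20, 20, 25, 25]
Total comparisons: 7

The merged array is [7, 11, 14, 18, 20, 20, 25, 25], requiring 7 comparisons. The merge step runs in O(n) time where n is the total number of elements.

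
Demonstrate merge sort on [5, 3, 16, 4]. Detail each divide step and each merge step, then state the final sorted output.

Merge sort trace:

Split: [5, 3, 16, 4] -> [5, 3] and [16, 4]
  Split: [5, 3] -> [5] and [3]
  Merge: [5] + [3] -> [3, 5]
  Split: [16, 4] -> [16] and [4]
  Merge: [16] + [4] -> [4, 16]
Merge: [3, 5] + [4, 16] -> [3, 4, 5, 16]

Final sorted array: [3, 4, 5, 16]

The merge sort proceeds by recursively splitting the array and merging sorted halves.
After all merges, the sorted array is [3, 4, 5, 16].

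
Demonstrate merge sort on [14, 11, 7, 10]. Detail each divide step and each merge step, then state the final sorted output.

Merge sort trace:

Split: [14, 11, 7, 10] -> [14, 11] and [7, 10]
  Split: [14, 11] -> [14] and [11]
  Merge: [14] + [11] -> [11, 14]
  Split: [7, 10] -> [7] and [10]
  Merge: [7] + [10] -> [7, 10]
Merge: [11, 14] + [7, 10] -> [7, 10, 11, 14]

Final sorted array: [7, 10, 11, 14]

The merge sort proceeds by recursively splitting the array and merging sorted halves.
After all merges, the sorted array is [7, 10, 11, 14].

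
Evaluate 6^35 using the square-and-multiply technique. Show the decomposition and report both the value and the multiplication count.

Computing 6^35 by squaring (build up from 6^1; each line after the first costs one multiplication):

6^1 = 6
6^2 = (6^1)^2 = 6^2 = 36
6^4 = (6^2)^2 = 36^2 = 1296
6^8 = (6^4)^2 = 1296^2 = 1679616
6^16 = (6^8)^2 = 1679616^2 = 2821109907456
6^17 = 6 * 6^16 = 6 * 2821109907456 = 16926659444736
6^34 = (6^17)^2 = 16926659444736^2 = 286511799958070431838109696
6^35 = 6 * 6^34 = 6 * 286511799958070431838109696 = 1719070799748422591028658176

Result: 1719070799748422591028658176
Multiplications needed: 7 (7 lines after 6^1)

6^35 = 1719070799748422591028658176. Using exponentiation by squaring, this requires 7 multiplications. The key idea: if the exponent is even, square the half-power; if odd, multiply by the base once.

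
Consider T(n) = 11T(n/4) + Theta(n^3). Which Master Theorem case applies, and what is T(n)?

Master Theorem for T(n) = 11T(n/4) + O(n^3):

a = 11, b = 4, c = 3
log_b(a) = log_4(11) = 1.7297

Case 3: c = 3 > log_4(11) = 1.7297
T(n) = O(n^3) = O(n^3)

For T(n) = 11T(n/4) + O(n^3): log_4(11) = 1.7297. This is Case 3 of the Master Theorem (c > log_b(a), work dominated by root), giving O(n^3).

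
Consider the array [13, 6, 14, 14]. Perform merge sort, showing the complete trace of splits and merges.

Merge sort trace:

Split: [13, 6, 14, 14] -> [13, 6] and [14, 14]
  Split: [13, 6] -> [13] and [6]
  Merge: [13] + [6] -> [6, 13]
  Split: [14, 14] -> [14] and [14]
  Merge: [14] + [14] -> [14, 14]
Merge: [6, 13] + [14, 14] -> [6, 13, 14, 14]

Final sorted array: [6, 13, 14, 14]

The merge sort proceeds by recursively splitting the array and merging sorted halves.
After all merges, the sorted array is [6, 13, 14, 14].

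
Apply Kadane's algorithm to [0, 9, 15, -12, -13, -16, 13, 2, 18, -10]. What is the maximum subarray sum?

Using Kadane's algorithm on [0, 9, 15, -12, -13, -16, 13, 2, 18, -10]:

Scanning through the array:
Position 1 (value 9): max_ending_here = 9, max_so_far = 9
Position 2 (value 15): max_ending_here = 24, max_so_far = 24
Position 3 (value -12): max_ending_here = 12, max_so_far = 24
Position 4 (value -13): max_ending_here = -1, max_so_far = 24
Position 5 (value -16): max_ending_here = -16, max_so_far = 24
Position 6 (value 13): max_ending_here = 13, max_so_far = 24
Position 7 (value 2): max_ending_here = 15, max_so_far = 24
Position 8 (value 18): max_ending_here = 33, max_so_far = 33
Position 9 (value -10): max_ending_here = 23, max_so_far = 33

Maximum subarray: [13, 2, 18]
Maximum sum: 33

The maximum subarray is [13, 2, 18] with sum 33. This subarray runs from index 6 to index 8.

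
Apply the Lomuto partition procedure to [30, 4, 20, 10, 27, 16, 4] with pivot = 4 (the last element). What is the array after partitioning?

Lomuto partition with pivot = 4:

Initial array: [30, 4, 20, 10, 27, 16, 4]

arr[0]=30 > 4: no swap
arr[1]=4 <= 4: swap with position 0, array becomes [4, 30, 20, 10, 27, 16, 4]
arr[2]=20 > 4: no swap
arr[3]=10 > 4: no swap
arr[4]=27 > 4: no swap
arr[5]=16 > 4: no swap

Place pivot at position 1: [4, 4, 20, 10, 27, 16, 30]
Pivot position: 1

After partitioning with pivot 4, the array becomes [4, 4, 20, 10, 27, 16, 30]. The pivot is placed at index 1. All elements to the left of the pivot are <= 4, and all elements to the right are > 4.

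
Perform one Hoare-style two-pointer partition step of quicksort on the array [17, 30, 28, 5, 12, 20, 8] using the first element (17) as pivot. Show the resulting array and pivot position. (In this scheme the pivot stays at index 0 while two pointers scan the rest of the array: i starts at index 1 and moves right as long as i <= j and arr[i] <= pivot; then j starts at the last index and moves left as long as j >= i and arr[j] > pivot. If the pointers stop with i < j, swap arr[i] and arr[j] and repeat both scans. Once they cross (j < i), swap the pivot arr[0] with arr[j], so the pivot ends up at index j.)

Hoare-style two-pointer partition with pivot = 17:

Initial array: [17, 30, 28, 5, 12, 20, 8]

Pointers start at i = 1, j = 6.
i stops at index 1 (arr[1]=30 > 17), j stops at index 6 (arr[6]=8 <= 17): swap arr[1] and arr[6], array becomes [17, 8, 28, 5, 12, 20, 30]
i stops at index 2 (arr[2]=28 > 17), j stops at index 4 (arr[4]=12 <= 17): swap arr[2] and arr[4], array becomes [17, 8, 12, 5, 28, 20, 30]
i ends at 4, j ends at 3: the pointers have crossed (j < i), so scanning stops.

Swap pivot arr[0] with arr[3] to place pivot at position 3: [5, 8, 12, 17, 28, 20, 30]
Pivot position: 3

After partitioning with pivot 17, the array becomes [5, 8, 12, 17, 28, 20, 30]. The pivot is placed at index 3. All elements to the left of the pivot are <= 17, and all elements to the right are > 17.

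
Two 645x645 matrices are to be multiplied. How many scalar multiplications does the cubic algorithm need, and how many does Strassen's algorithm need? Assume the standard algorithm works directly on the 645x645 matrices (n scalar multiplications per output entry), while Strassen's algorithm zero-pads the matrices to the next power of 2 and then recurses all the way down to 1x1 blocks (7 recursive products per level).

Matrix multiplication for 645x645 matrices:

Strassen's algorithm requires power-of-2 dimensions. Pad 645x645 to 1024x1024 (next power of 2).

Standard algorithm: 645^3 = 268336125 multiplications
Strassen's algorithm: 7^(log2(1024)) = 7^10 = 282475249 multiplications
Difference: 268336125 - 282475249 = -14139124 (Strassen uses MORE here due to padding overhead — for small or just-over-power-of-2 n, padding can outweigh the per-level savings)

Standard: 268336125 multiplications (645^3). Strassen: 282475249 multiplications (7^10, after padding to 1024x1024). Strassen reduces 8 recursive multiplications to 7 at each level.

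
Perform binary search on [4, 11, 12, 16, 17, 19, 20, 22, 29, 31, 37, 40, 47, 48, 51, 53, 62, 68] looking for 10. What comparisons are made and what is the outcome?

Binary search for 10 in [4, 11, 12, 16, 17, 19, 20, 22, 29, 31, 37, 40, 47, 48, 51, 53, 62, 68]:

lo=0, hi=17, mid=8, arr[mid]=29 -> 29 > 10, search left half
lo=0, hi=7, mid=3, arr[mid]=16 -> 16 > 10, search left half
lo=0, hi=2, mid=1, arr[mid]=11 -> 11 > 10, search left half
lo=0, hi=0, mid=0, arr[mid]=4 -> 4 < 10, search right half
lo=1 > hi=0, target 10 not found

Binary search determines that 10 is not in the array after 4 comparisons. The search space was exhausted without finding the target.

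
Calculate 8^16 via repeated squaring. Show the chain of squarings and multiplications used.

Computing 8^16 by squaring (build up from 8^1; each line after the first costs one multiplication):

8^1 = 8
8^2 = (8^1)^2 = 8^2 = 64
8^4 = (8^2)^2 = 64^2 = 4096
8^8 = (8^4)^2 = 4096^2 = 16777216
8^16 = (8^8)^2 = 16777216^2 = 281474976710656

Result: 281474976710656
Multiplications needed: 4 (4 lines after 8^1)

8^16 = 281474976710656. Using exponentiation by squaring, this requires 4 multiplications. The key idea: if the exponent is even, square the half-power; if odd, multiply by the base once.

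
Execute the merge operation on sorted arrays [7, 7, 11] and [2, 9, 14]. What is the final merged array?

Merging process:

Compare 7 vs 2: take 2 from right. Merged: [2]
Compare 7 vs 9: take 7 from left. Merged: [2, 7]
Compare 7 vs 9: take 7 from left. Merged: [2, 7, 7]
Compare 11 vs 9: take 9 from right. Merged: [2, 7, 7, 9]
Compare 11 vs 14: take 11 from left. Merged: [2, 7, 7, 9, 11]
Append remaining from right: [14]. Merged: [2, 7, 7, 9, 11, 14]

Final merged array: [2, 7, 7, 9, 11, 14]
Total comparisons: 5

The merged array is [2, 7, 7, 9, 11, 14], requiring 5 comparisons. The merge step runs in O(n) time where n is the total number of elements.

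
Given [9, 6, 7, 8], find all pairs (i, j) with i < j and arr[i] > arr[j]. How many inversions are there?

Finding inversions in [9, 6, 7, 8]:

(0, 1): arr[0]=9 > arr[1]=6
(0, 2): arr[0]=9 > arr[2]=7
(0, 3): arr[0]=9 > arr[3]=8

Total inversions: 3

The array has 3 inversion(s): (0,1), (0,2), (0,3). Each pair (i,j) satisfies i < j and arr[i] > arr[j].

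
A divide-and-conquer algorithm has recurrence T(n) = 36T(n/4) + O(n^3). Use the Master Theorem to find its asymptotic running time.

Master Theorem for T(n) = 36T(n/4) + O(n^3):

a = 36, b = 4, c = 3
log_b(a) = log_4(36) = 2.5850

Case 3: c = 3 > log_4(36) = 2.5850
T(n) = O(n^3) = O(n^3)

For T(n) = 36T(n/4) + O(n^3): log_4(36) = 2.5850. This is Case 3 of the Master Theorem (c > log_b(a), work dominated by root), giving O(n^3).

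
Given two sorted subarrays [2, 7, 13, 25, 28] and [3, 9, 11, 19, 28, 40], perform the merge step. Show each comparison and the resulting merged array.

Merging process:

Compare 2 vs 3: take 2 from left. Merged: [2]
Compare 7 vs 3: take 3 from right. Merged: [2, 3]
Compare 7 vs 9: take 7 from left. Merged: [2, 3, 7]
Compare 13 vs 9: take 9 from right. Merged: [2, 3, 7, 9]
Compare 13 vs 11: take 11 from right. Merged: [2, 3, 7, 9, 11]
Compare 13 vs 19: take 13 from left. Merged: [2, 3, 7, 9, 11, 13]
Compare 25 vs 19: take 19 from right. Merged: [2, 3, 7, 9, 11, 13, 19]
Compare 25 vs 28: take 25 from left. Merged: [2, 3, 7, 9, 11, 13, 19, 25]
Compare 28 vs 28: take 28 from left. Merged: [2, 3, 7, 9, 11, 13, 19, 25, 28]
Append remaining from right: [28, 40]. Merged: [2, 3, 7, 9, 11, 13, 19, 25, 28, 28, 40]

Final merged array: [2, 3, 7, 9, 11, 13, 19, 25, 28, 28, 40]
Total comparisons: 9

The merged array is [2, 3, 7, 9, 11, 13, 19, 25, 28, 28, 40], requiring 9 comparisons. The merge step runs in O(n) time where n is the total number of elements.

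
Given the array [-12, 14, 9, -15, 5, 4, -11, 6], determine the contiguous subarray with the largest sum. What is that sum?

Using Kadane's algorithm on [-12, 14, 9, -15, 5, 4, -11, 6]:

Scanning through the array:
Position 1 (value 14): max_ending_here = 14, max_so_far = 14
Position 2 (value 9): max_ending_here = 23, max_so_far = 23
Position 3 (value -15): max_ending_here = 8, max_so_far = 23
Position 4 (value 5): max_ending_here = 13, max_so_far = 23
Position 5 (value 4): max_ending_here = 17, max_so_far = 23
Position 6 (value -11): max_ending_here = 6, max_so_far = 23
Position 7 (value 6): max_ending_here = 12, max_so_far = 23

Maximum subarray: [14, 9]
Maximum sum: 23

The maximum subarray is [14, 9] with sum 23. This subarray runs from index 1 to index 2.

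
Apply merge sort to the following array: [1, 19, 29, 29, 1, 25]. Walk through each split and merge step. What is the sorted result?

Merge sort trace:

Split: [1, 19, 29, 29, 1, 25] -> [1, 19, 29] and [29, 1, 25]
  Split: [1, 19, 29] -> [1] and [19, 29]
    Split: [19, 29] -> [19] and [29]
    Merge: [19] + [29] -> [19, 29]
  Merge: [1] + [19, 29] -> [1, 19, 29]
  Split: [29, 1, 25] -> [29] and [1, 25]
    Split: [1, 25] -> [1] and [25]
    Merge: [1] + [25] -> [1, 25]
  Merge: [29] + [1, 25] -> [1, 25, 29]
Merge: [1, 19, 29] + [1, 25, 29] -> [1, 1, 19, 25, 29, 29]

Final sorted array: [1, 1, 19, 25, 29, 29]

The merge sort proceeds by recursively splitting the array and merging sorted halves.
After all merges, the sorted array is [1, 1, 19, 25, 29, 29].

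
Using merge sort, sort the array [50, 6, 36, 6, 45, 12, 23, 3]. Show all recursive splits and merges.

Merge sort trace:

Split: [50, 6, 36, 6, 45, 12, 23, 3] -> [50, 6, 36, 6] and [45, 12, 23, 3]
  Split: [50, 6, 36, 6] -> [50, 6] and [36, 6]
    Split: [50, 6] -> [50] and [6]
    Merge: [50] + [6] -> [6, 50]
    Split: [36, 6] -> [36] and [6]
    Merge: [36] + [6] -> [6, 36]
  Merge: [6, 50] + [6, 36] -> [6, 6, 36, 50]
  Split: [45, 12, 23, 3] -> [45, 12] and [23, 3]
    Split: [45, 12] -> [45] and [12]
    Merge: [45] + [12] -> [12, 45]
    Split: [23, 3] -> [23] and [3]
    Merge: [23] + [3] -> [3, 23]
  Merge: [12, 45] + [3, 23] -> [3, 12, 23, 45]
Merge: [6, 6, 36, 50] + [3, 12, 23, 45] -> [3, 6, 6, 12, 23, 36, 45, 50]

Final sorted array: [3, 6, 6, 12, 23, 36, 45, 50]

The merge sort proceeds by recursively splitting the array and merging sorted halves.
After all merges, the sorted array is [3, 6, 6, 12, 23, 36, 45, 50].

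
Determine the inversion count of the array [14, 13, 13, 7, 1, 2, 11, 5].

Finding inversions in [14, 13, 13, 7, 1, 2, 11, 5]:

(0, 1): arr[0]=14 > arr[1]=13
(0, 2): arr[0]=14 > arr[2]=13
(0, 3): arr[0]=14 > arr[3]=7
(0, 4): arr[0]=14 > arr[4]=1
(0, 5): arr[0]=14 > arr[5]=2
(0, 6): arr[0]=14 > arr[6]=11
(0, 7): arr[0]=14 > arr[7]=5
(1, 3): arr[1]=13 > arr[3]=7
(1, 4): arr[1]=13 > arr[4]=1
(1, 5): arr[1]=13 > arr[5]=2
(1, 6): arr[1]=13 > arr[6]=11
(1, 7): arr[1]=13 > arr[7]=5
(2, 3): arr[2]=13 > arr[3]=7
(2, 4): arr[2]=13 > arr[4]=1
(2, 5): arr[2]=13 > arr[5]=2
(2, 6): arr[2]=13 > arr[6]=11
(2, 7): arr[2]=13 > arr[7]=5
(3, 4): arr[3]=7 > arr[4]=1
(3, 5): arr[3]=7 > arr[5]=2
(3, 7): arr[3]=7 > arr[7]=5
(6, 7): arr[6]=11 > arr[7]=5

Total inversions: 21

The array has 21 inversion(s): (0,1), (0,2), (0,3), (0,4), (0,5), (0,6), (0,7), (1,3), (1,4), (1,5), (1,6), (1,7), (2,3), (2,4), (2,5), (2,6), (2,7), (3,4), (3,5), (3,7), (6,7). Each pair (i,j) satisfies i < j and arr[i] > arr[j].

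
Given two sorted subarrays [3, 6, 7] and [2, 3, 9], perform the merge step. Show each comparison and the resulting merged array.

Merging process:

Compare 3 vs 2: take 2 from right. Merged: [2]
Compare 3 vs 3: take 3 from left. Merged: [2, 3]
Compare 6 vs 3: take 3 from right. Merged: [2, 3, 3]
Compare 6 vs 9: take 6 from left. Merged: [2, 3, 3, 6]
Compare 7 vs 9: take 7 from left. Merged: [2, 3, 3, 6, 7]
Append remaining from right: [9]. Merged: [2, 3, 3, 6, 7, 9]

Final merged array: [2, 3, 3, 6, 7, 9]
Total comparisons: 5

The merged array is [2, 3, 3, 6, 7, 9], requiring 5 comparisons. The merge step runs in O(n) time where n is the total number of elements.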